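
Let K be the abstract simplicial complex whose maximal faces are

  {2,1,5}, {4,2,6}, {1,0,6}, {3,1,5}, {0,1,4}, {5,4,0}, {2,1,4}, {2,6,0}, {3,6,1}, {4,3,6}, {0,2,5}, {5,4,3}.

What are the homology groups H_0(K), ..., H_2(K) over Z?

K has 7 vertices, 18 edges, 12 triangles.
rank ∂_0 = 0, rank ∂_1 = 6 ⇒ b_0 = 7 − 0 − 6 = 1; all invariant factors of ∂_1 are 1 so no torsion. So H_0 ≅ Z.
rank ∂_1 = 6, rank ∂_2 = 12 ⇒ b_1 = 18 − 6 − 12 = 0; ∂_2 has invariant factor(s) [2] giving torsion. So H_1 ≅ Z/2Z.
rank ∂_2 = 12, rank ∂_3 = 0 ⇒ b_2 = 12 − 12 − 0 = 0. So H_2 ≅ 0.

H_0 = Z,  H_1 = Z/2Z,  H_2 = 0.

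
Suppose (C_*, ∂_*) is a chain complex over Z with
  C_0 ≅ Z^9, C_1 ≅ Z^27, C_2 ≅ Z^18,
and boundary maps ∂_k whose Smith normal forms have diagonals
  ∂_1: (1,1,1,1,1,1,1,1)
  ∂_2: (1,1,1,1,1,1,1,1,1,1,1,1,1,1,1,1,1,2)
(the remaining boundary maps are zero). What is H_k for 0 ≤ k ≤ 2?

H_0 ≅ Z,  H_1 ≅ Z ⊕ Z/2,  H_2 = 0.

H_0: b_0 = 9 − 0 − 8 = 1; torsion from ∂_1 factors > 1: none. So H_0 ≅ Z.
H_1: b_1 = 27 − 8 − 18 = 1; torsion from ∂_2 factors > 1: [2]. So H_1 ≅ Z ⊕ Z/2.
H_2: b_2 = 18 − 18 − 0 = 0; torsion from ∂_3 factors > 1: none. So H_2 ≅ 0.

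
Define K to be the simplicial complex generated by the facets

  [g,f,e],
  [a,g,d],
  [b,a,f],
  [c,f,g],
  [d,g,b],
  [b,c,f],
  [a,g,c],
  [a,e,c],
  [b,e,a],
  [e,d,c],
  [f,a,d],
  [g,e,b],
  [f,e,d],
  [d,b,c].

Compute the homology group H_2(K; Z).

H_2 = Z.

Order the vertices as a < b < c < d < e < f < g. Listing each simplex with vertices in this order, K has dimension 2 with simplices:

  0-simplices (7): a, b, c, d, e, f, g
  1-simplices (21): ab, ac, ad, ae, af, ag, bc, bd, be, bf, bg, cd, ce, cf, cg, de, df, dg, ef, eg, fg
  2-simplices (14): abe, abf, ace, acg, adf, adg, bcd, bcf, bdg, beg, cde, cfg, def, efg

giving chain groups C_0 ≅ Z^7, C_1 ≅ Z^21, C_2 ≅ Z^14.

∂_1: C_1 → C_0 maps an edge to its endpoints' difference, ∂[p,q] = q − p. For instance
  ∂ce = e − c.
The resulting 7×21 matrix has rank 6, and its Smith normal form has invariant factors (1,1,1,1,1,1).

Boundary ∂_2: C_2 → C_1 sends each 2-simplex [p,q,r] to [q,r] − [p,r] + [p,q]. For instance
  ∂cde = de − ce + cd,
  ∂adf = df − af + ad.
The 21×14 boundary matrix has rank 13 and Smith normal form diag(1,1,1,1,1,1,1,1,1,1,1,1,1).

Now H_k = ker ∂_k / im ∂_{k+1}, so:

  H_2: rank ker ∂_2 − rank ∂_3 = (14 − 13) − 0 = 1, and there is no ∂_3, so H_2 ≅ Z.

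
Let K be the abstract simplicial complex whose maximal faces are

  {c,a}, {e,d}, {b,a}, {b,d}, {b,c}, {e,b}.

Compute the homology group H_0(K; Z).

H_0 = Z.

Order the vertices as a < b < c < d < e. Listing each simplex with vertices in this order, K has dimension 1 with simplices:

  0-simplices (5): a, b, c, d, e
  1-simplices (6): ab, ac, bc, bd, be, de

Hence C_0 ≅ Z^5, C_1 ≅ Z^6.

∂_1: C_1 → C_0 maps an edge to its endpoints' difference, ∂[p,q] = q − p. For instance
  ∂ac = c − a.
As a 5×6 matrix over Z this has rank 4, with invariant factors (1,1,1,1).

Computing H_k = (kernel of ∂_k) / (image of ∂_{k+1}):

  H_0: rank C_0 − rank ∂_1 = 5 − 4 = 1, and the invariant factors of ∂_1 are all 1, so H_0 = Z.

(K is a triangulation of a wedge of 2 circles.)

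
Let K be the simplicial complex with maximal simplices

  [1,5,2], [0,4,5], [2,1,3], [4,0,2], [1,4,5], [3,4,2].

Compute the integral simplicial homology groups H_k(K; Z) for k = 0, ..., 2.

We work with the vertex ordering 0 < 1 < 2 < 3 < 4 < 5. The simplices of K, each written with vertices in increasing order, are:

  0-simplices (6): [0], [1], [2], [3], [4], [5]
  1-simplices (12): [0,2], [0,4], [0,5], [1,2], [1,3], [1,4], [1,5], [2,3], [2,4], [2,5], [3,4], [4,5]
  2-simplices (6): [0,2,4], [0,4,5], [1,2,3], [1,2,5], [1,4,5], [2,3,4]

so the chain groups are C_0 ≅ Z^6, C_1 ≅ Z^12, C_2 ≅ Z^6.

Boundary ∂_1: C_1 → C_0 maps an edge to its endpoints' difference, ∂[p,q] = q − p.
The resulting 6×12 matrix has rank 5, and its Smith normal form has invariant factors (1,1,1,1,1).

∂_2: C_2 → C_1 acts by ∂[p,q,r] = [q,r] − [p,r] + [p,q]. For instance
  ∂[1,2,3] = [2,3] − [1,3] + [1,2],
  ∂[1,4,5] = [4,5] − [1,5] + [1,4].
The 12×6 boundary matrix has rank 6 and Smith normal form diag(1,1,1,1,1,1).

Reading off H_k = ker ∂_k / im ∂_{k+1}:

  H_0: rank C_0 − rank ∂_1 = 6 − 5 = 1, and the invariant factors of ∂_1 are all 1, so H_0 ≅ Z.
  H_1: rank ker ∂_1 − rank ∂_2 = (12 − 5) − 6 = 1, and the invariant factors of ∂_2 are all 1, so H_1 ≅ Z.
  H_2: rank ker ∂_2 − rank ∂_3 = (6 − 6) − 0 = 0, and there is no ∂_3, so H_2 ≅ 0.

As a check, the Euler characteristic is 6 − 12 + 6 = 0, which agrees with 1 − 1 + 0 = 0.

H_0 = Z,  H_1 = Z,  H_2 = 0.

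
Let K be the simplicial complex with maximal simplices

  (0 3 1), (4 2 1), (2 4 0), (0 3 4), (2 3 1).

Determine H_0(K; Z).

H_0 ≅ Z.

Fix the vertex order 0 < 1 < 2 < 3 < 4 and write every simplex with vertices in increasing order. Then dim K = 2 and the simplices of K are:

  0-simplices (5): [0], [1], [2], [3], [4]
  1-simplices (10): [0,1], [0,2], [0,3], [0,4], [1,2], [1,3], [1,4], [2,3], [2,4], [3,4]
  2-simplices (5): [0,1,3], [0,2,4], [0,3,4], [1,2,3], [1,2,4]

Hence C_0 ≅ Z^5, C_1 ≅ Z^10, C_2 ≅ Z^5.

Boundary ∂_1: C_1 → C_0 is given by ∂[p,q] = [q] − [p].
The 5×10 boundary matrix has rank 4 and Smith normal form diag(1,1,1,1).

Boundary ∂_2: C_2 → C_1 maps a triangle to the signed sum of its edges. For instance
  ∂[1,2,4] = [2,4] − [1,4] + [1,2],
  ∂[0,1,3] = [1,3] − [0,3] + [0,1].
The resulting 10×5 matrix has rank 5, and its Smith normal form has invariant factors (1,1,1,1,1).

Computing H_k = (kernel of ∂_k) / (image of ∂_{k+1}):

  H_0: rank C_0 − rank ∂_1 = 5 − 4 = 1, and the invariant factors of ∂_1 are all 1, so H_0 = Z.

(K is a triangulation of the Möbius band.)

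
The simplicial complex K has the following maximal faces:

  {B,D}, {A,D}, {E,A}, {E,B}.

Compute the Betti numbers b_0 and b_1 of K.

b_0 = 1, b_1 = 1.

We work with the vertex ordering A < B < D < E. The simplices of K, each written with vertices in increasing order, are:

  0-simplices (4): A, B, D, E
  1-simplices (4): AD, AE, BD, BE

so the chain groups are C_0 ≅ Z^4, C_1 ≅ Z^4.

Boundary ∂_1: C_1 → C_0 maps an edge to its endpoints' difference, ∂[p,q] = q − p. For instance
  ∂AE = E − A.
This gives a 4×4 integer matrix of rank 3; reducing to Smith normal form yields diagonal entries (1,1,1).

Reading off H_k = ker ∂_k / im ∂_{k+1}:

  H_0: rank C_0 − rank ∂_1 = 4 − 3 = 1, and the invariant factors of ∂_1 are all 1, so H_0 = Z.
  H_1: rank ker ∂_1 − rank ∂_2 = (4 − 3) − 0 = 1, and there is no ∂_2, so H_1 = Z.

Hence the Betti numbers are b_0 = 1, b_1 = 1.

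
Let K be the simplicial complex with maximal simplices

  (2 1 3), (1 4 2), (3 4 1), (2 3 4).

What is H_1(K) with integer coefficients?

K has 4 vertices, 6 edges, 4 triangles.
rank ∂_1 = 3, rank ∂_2 = 3 ⇒ b_1 = 6 − 3 − 3 = 0; all invariant factors of ∂_2 are 1 so no torsion. So H_1 = 0.

H_1 ≅ 0.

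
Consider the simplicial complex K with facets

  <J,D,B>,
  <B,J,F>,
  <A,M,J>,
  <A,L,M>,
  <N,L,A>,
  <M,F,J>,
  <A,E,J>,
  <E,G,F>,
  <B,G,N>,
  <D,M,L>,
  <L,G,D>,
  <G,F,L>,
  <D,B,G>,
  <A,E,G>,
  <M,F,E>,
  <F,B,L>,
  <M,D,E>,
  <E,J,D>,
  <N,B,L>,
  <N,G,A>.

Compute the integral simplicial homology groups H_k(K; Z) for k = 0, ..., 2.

H_0 ≅ Z,  H_1 ≅ Z ⊕ Z/2Z,  H_2 = 0.

Order the vertices as A < B < D < E < F < G < J < L < M < N. Listing each simplex with vertices in this order, K has dimension 2 with simplices:

  0-simplices (10): A, B, D, E, F, G, J, L, M, N
  1-simplices (30): AE, AG, AJ, AL, AM, AN, BD, BF, BG, BJ, BL, BN, DE, DG, DJ, DL, DM, EF, EG, EJ, EM, FG, FJ, FL, FM, GL, GN, JM, LM, LN
  2-simplices (20): AEG, AEJ, AGN, AJM, ALM, ALN, BDG, BDJ, BFJ, BFL, BGN, BLN, DEJ, DEM, DGL, DLM, EFG, EFM, FGL, FJM

giving chain groups C_0 ≅ Z^10, C_1 ≅ Z^30, C_2 ≅ Z^20.

∂_1: C_1 → C_0 sends each edge [p,q] (with p < q) to q − p. For instance
  ∂FM = M − F.
The 10×30 boundary matrix has rank 9 and Smith normal form diag(1,1,1,1,1,1,1,1,1).

The boundary map ∂_2: C_2 → C_1 maps a triangle to the signed sum of its edges. For instance
  ∂DEM = EM − DM + DE,
  ∂AEJ = EJ − AJ + AE.
As a 30×20 matrix over Z this has rank 20, with invariant factors (1,1,1,1,1,1,1,1,1,1,1,1,1,1,1,1,1,1,1,2).

Reading off H_k = ker ∂_k / im ∂_{k+1}:

  H_0: rank C_0 − rank ∂_1 = 10 − 9 = 1, and the invariant factors of ∂_1 are all 1, so H_0 ≅ Z.
  H_1: rank ker ∂_1 − rank ∂_2 = (30 − 9) − 20 = 1, and ∂_2 has invariant factor 2 > 1, so H_1 ≅ Z ⊕ Z/2Z.
  H_2: rank ker ∂_2 − rank ∂_3 = (20 − 20) − 0 = 0, and there is no ∂_3, so H_2 ≅ 0.

(K is a triangulation of the Klein bottle.)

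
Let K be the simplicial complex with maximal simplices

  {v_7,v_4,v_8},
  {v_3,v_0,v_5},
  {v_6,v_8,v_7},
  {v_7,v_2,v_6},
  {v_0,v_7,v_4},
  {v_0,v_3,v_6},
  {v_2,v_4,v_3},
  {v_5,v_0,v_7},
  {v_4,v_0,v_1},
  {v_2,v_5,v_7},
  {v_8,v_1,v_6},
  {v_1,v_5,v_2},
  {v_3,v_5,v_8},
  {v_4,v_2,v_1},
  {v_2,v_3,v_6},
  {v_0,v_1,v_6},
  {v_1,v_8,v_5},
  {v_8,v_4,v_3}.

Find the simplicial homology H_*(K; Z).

K has 9 vertices, 27 edges, 18 triangles.
rank ∂_0 = 0, rank ∂_1 = 8 ⇒ b_0 = 9 − 0 − 8 = 1; all invariant factors of ∂_1 are 1 so no torsion. So H_0 ≅ Z.
rank ∂_1 = 8, rank ∂_2 = 17 ⇒ b_1 = 27 − 8 − 17 = 2; all invariant factors of ∂_2 are 1 so no torsion. So H_1 ≅ Z^2.
rank ∂_2 = 17, rank ∂_3 = 0 ⇒ b_2 = 18 − 17 − 0 = 1. So H_2 ≅ Z.

H_0 = Z,  H_1 = Z^2,  H_2 = Z.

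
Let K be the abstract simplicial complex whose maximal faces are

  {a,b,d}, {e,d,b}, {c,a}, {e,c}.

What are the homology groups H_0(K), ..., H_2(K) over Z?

Order the vertices as a < b < c < d < e. Listing each simplex with vertices in this order, K has dimension 2 with simplices:

  0-simplices (5): a, b, c, d, e
  1-simplices (7): ab, ac, ad, bd, be, ce, de
  2-simplices (2): abd, bde

so the chain groups are C_0 ≅ Z^5, C_1 ≅ Z^7, C_2 ≅ Z^2.

Boundary ∂_1: C_1 → C_0 maps an edge to its endpoints' difference, ∂[p,q] = q − p. For instance
  ∂ad = d − a.
As a 5×7 matrix over Z this has rank 4, with invariant factors (1,1,1,1).

∂_2: C_2 → C_1 sends each 2-simplex [p,q,r] to [q,r] − [p,r] + [p,q]. For instance
  ∂abd = bd − ad + ab,
  ∂bde = de − be + bd.
This gives a 7×2 integer matrix of rank 2; reducing to Smith normal form yields diagonal entries (1,1).

Now H_k = ker ∂_k / im ∂_{k+1}, so:

  H_0: rank C_0 − rank ∂_1 = 5 − 4 = 1, and the invariant factors of ∂_1 are all 1, so H_0 = Z.
  H_1: rank ker ∂_1 − rank ∂_2 = (7 − 4) − 2 = 1, and the invariant factors of ∂_2 are all 1, so H_1 = Z.
  H_2: rank ker ∂_2 − rank ∂_3 = (2 − 2) − 0 = 0, and there is no ∂_3, so H_2 = 0.

H_0 = Z,  H_1 = Z,  H_2 = 0.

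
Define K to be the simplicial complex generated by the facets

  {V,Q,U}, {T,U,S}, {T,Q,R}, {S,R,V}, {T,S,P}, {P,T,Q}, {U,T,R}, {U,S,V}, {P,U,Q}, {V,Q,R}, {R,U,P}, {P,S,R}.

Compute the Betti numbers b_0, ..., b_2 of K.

b_0 = 1, b_1 = 0, b_2 = 0.

Order the vertices as P < Q < R < S < T < U < V. Listing each simplex with vertices in this order, K has dimension 2 with simplices:

  0-simplices (7): P, Q, R, S, T, U, V
  1-simplices (18): PQ, PR, PS, PT, PU, QR, QT, QU, QV, RS, RT, RU, RV, ST, SU, SV, TU, UV
  2-simplices (12): PQT, PQU, PRS, PRU, PST, QRT, QRV, QUV, RSV, RTU, STU, SUV

so the chain groups are C_0 ≅ Z^7, C_1 ≅ Z^18, C_2 ≅ Z^12.

The boundary map ∂_1: C_1 → C_0 is given by ∂[p,q] = [q] − [p]. For instance
  ∂TU = U − T.
As a 7×18 matrix over Z this has rank 6, with invariant factors (1,1,1,1,1,1).

Boundary ∂_2: C_2 → C_1 maps a triangle to the signed sum of its edges. For instance
  ∂QRV = RV − QV + QR,
  ∂RTU = TU − RU + RT.
As a 18×12 matrix over Z this has rank 12, with invariant factors (1,1,1,1,1,1,1,1,1,1,1,2).

Computing H_k = (kernel of ∂_k) / (image of ∂_{k+1}):

  H_0: rank C_0 − rank ∂_1 = 7 − 6 = 1, and the invariant factors of ∂_1 are all 1, so H_0 ≅ Z.
  H_1: rank ker ∂_1 − rank ∂_2 = (18 − 6) − 12 = 0, and ∂_2 has invariant factor 2 > 1, so H_1 ≅ Z/2.
  H_2: rank ker ∂_2 − rank ∂_3 = (12 − 12) − 0 = 0, and there is no ∂_3, so H_2 ≅ 0.

Hence the Betti numbers are b_0 = 1, b_1 = 0, b_2 = 0.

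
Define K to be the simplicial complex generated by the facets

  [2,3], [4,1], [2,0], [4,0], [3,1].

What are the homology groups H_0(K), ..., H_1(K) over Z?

K has 5 vertices, 5 edges.
rank ∂_0 = 0, rank ∂_1 = 4 ⇒ b_0 = 5 − 0 − 4 = 1; all invariant factors of ∂_1 are 1 so no torsion. So H_0 ≅ Z.
rank ∂_1 = 4, rank ∂_2 = 0 ⇒ b_1 = 5 − 4 − 0 = 1. So H_1 ≅ Z.

H_0 ≅ Z,  H_1 ≅ Z.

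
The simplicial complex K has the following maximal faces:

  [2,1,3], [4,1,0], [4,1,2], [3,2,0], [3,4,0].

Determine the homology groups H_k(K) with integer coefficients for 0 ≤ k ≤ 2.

Fix the vertex order 0 < 1 < 2 < 3 < 4 and write every simplex with vertices in increasing order. Then dim K = 2 and the simplices of K are:

  0-simplices (5): [0], [1], [2], [3], [4]
  1-simplices (10): [0,1], [0,2], [0,3], [0,4], [1,2], [1,3], [1,4], [2,3], [2,4], [3,4]
  2-simplices (5): [0,1,4], [0,2,3], [0,3,4], [1,2,3], [1,2,4]

so the chain groups are C_0 ≅ Z^5, C_1 ≅ Z^10, C_2 ≅ Z^5.

∂_1: C_1 → C_0 is given by ∂[p,q] = [q] − [p].
The 5×10 boundary matrix has rank 4 and Smith normal form diag(1,1,1,1).

The boundary map ∂_2: C_2 → C_1 maps a triangle to the signed sum of its edges. For instance
  ∂[0,3,4] = [3,4] − [0,4] + [0,3],
  ∂[0,1,4] = [1,4] − [0,4] + [0,1].
This gives a 10×5 integer matrix of rank 5; reducing to Smith normal form yields diagonal entries (1,1,1,1,1).

Reading off H_k = ker ∂_k / im ∂_{k+1}:

  H_0: rank C_0 − rank ∂_1 = 5 − 4 = 1, and the invariant factors of ∂_1 are all 1, so H_0 ≅ Z.
  H_1: rank ker ∂_1 − rank ∂_2 = (10 − 4) − 5 = 1, and the invariant factors of ∂_2 are all 1, so H_1 ≅ Z.
  H_2: rank ker ∂_2 − rank ∂_3 = (5 − 5) − 0 = 0, and there is no ∂_3, so H_2 ≅ 0.

As a check, the Euler characteristic is 5 − 10 + 5 = 0, which agrees with 1 − 1 + 0 = 0.
(K is a triangulation of the Möbius band.)

H_0 = Z,  H_1 = Z,  H_2 = 0.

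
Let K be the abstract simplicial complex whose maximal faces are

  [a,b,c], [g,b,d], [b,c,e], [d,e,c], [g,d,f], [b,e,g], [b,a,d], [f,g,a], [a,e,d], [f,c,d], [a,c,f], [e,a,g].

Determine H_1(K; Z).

H_1 = Z/2.

Order the vertices as a < b < c < d < e < f < g. Listing each simplex with vertices in this order, K has dimension 2 with simplices:

  0-simplices (7): a, b, c, d, e, f, g
  1-simplices (18): ab, ac, ad, ae, af, ag, bc, bd, be, bg, cd, ce, cf, de, df, dg, eg, fg
  2-simplices (12): abc, abd, acf, ade, aeg, afg, bce, bdg, beg, cde, cdf, dfg

Hence C_0 ≅ Z^7, C_1 ≅ Z^18, C_2 ≅ Z^12.

Boundary ∂_1: C_1 → C_0 is given by ∂[p,q] = [q] − [p].
As a 7×18 matrix over Z this has rank 6, with invariant factors (1,1,1,1,1,1).

Boundary ∂_2: C_2 → C_1 maps a triangle to the signed sum of its edges. For instance
  ∂ade = de − ae + ad,
  ∂cdf = df − cf + cd.
The resulting 18×12 matrix has rank 12, and its Smith normal form has invariant factors (1,1,1,1,1,1,1,1,1,1,1,2).

Now H_k = ker ∂_k / im ∂_{k+1}, so:

  H_1: rank ker ∂_1 − rank ∂_2 = (18 − 6) − 12 = 0, and ∂_2 has invariant factor 2 > 1, so H_1 ≅ Z/2.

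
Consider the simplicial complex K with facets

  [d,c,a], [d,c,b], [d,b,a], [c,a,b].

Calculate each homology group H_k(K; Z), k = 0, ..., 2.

H_0 ≅ Z,  H_1 = 0,  H_2 ≅ Z.

Fix the vertex order a < b < c < d and write every simplex with vertices in increasing order. Then dim K = 2 and the simplices of K are:

  0-simplices (4): a, b, c, d
  1-simplices (6): ab, ac, ad, bc, bd, cd
  2-simplices (4): abc, abd, acd, bcd

giving chain groups C_0 ≅ Z^4, C_1 ≅ Z^6, C_2 ≅ Z^4.

Boundary ∂_1: C_1 → C_0 sends each edge [p,q] (with p < q) to q − p.
As a 4×6 matrix over Z this has rank 3, with invariant factors (1,1,1).

The boundary map ∂_2: C_2 → C_1 acts by ∂[p,q,r] = [q,r] − [p,r] + [p,q]. For instance
  ∂abc = bc − ac + ab,
  ∂abd = bd − ad + ab.
As a 6×4 matrix over Z this has rank 3, with invariant factors (1,1,1).

Now H_k = ker ∂_k / im ∂_{k+1}, so:

  H_0: rank C_0 − rank ∂_1 = 4 − 3 = 1, and the invariant factors of ∂_1 are all 1, so H_0 = Z.
  H_1: rank ker ∂_1 − rank ∂_2 = (6 − 3) − 3 = 0, and the invariant factors of ∂_2 are all 1, so H_1 = 0.
  H_2: rank ker ∂_2 − rank ∂_3 = (4 − 3) − 0 = 1, and there is no ∂_3, so H_2 = Z.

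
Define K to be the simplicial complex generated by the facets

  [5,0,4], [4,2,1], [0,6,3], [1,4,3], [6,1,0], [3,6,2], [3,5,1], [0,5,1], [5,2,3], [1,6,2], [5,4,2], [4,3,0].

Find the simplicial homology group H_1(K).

K has 7 vertices, 18 edges, 12 triangles.
rank ∂_1 = 6, rank ∂_2 = 12 ⇒ b_1 = 18 − 6 − 12 = 0; ∂_2 has invariant factor(s) [2] giving torsion. So H_1 = Z/2.

H_1 ≅ Z/2.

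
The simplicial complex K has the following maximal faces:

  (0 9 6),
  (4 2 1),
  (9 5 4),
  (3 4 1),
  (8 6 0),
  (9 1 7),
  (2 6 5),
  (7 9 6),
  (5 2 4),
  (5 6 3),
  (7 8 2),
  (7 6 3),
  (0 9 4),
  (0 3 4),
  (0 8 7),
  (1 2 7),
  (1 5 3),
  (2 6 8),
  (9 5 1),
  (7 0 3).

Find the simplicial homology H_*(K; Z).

H_0 ≅ Z,  H_1 ≅ Z × Z/2,  H_2 = 0.

K has 10 vertices, 30 edges, 20 triangles.
rank ∂_0 = 0, rank ∂_1 = 9 ⇒ b_0 = 10 − 0 − 9 = 1; all invariant factors of ∂_1 are 1 so no torsion. So H_0 ≅ Z.
rank ∂_1 = 9, rank ∂_2 = 20 ⇒ b_1 = 30 − 9 − 20 = 1; ∂_2 has invariant factor(s) [2] giving torsion. So H_1 ≅ Z × Z/2.
rank ∂_2 = 20, rank ∂_3 = 0 ⇒ b_2 = 20 − 20 − 0 = 0. So H_2 ≅ 0.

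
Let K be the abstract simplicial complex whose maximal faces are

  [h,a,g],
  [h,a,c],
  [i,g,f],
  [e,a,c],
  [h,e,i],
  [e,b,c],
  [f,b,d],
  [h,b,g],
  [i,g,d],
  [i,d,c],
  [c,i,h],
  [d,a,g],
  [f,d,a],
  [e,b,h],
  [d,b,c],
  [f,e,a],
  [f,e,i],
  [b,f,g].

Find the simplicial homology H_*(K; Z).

H_0 ≅ Z,  H_1 ≅ Z ⊕ Z/2Z,  H_2 = 0.

Fix the vertex order a < b < c < d < e < f < g < h < i and write every simplex with vertices in increasing order. Then dim K = 2 and the simplices of K are:

  0-simplices (9): a, b, c, d, e, f, g, h, i
  1-simplices (27): ac, ad, ae, af, ag, ah, bc, bd, be, bf, bg, bh, cd, ce, ch, ci, df, dg, di, ef, eh, ei, fg, fi, gh, gi, hi
  2-simplices (18): ace, ach, adf, adg, aef, agh, bcd, bce, bdf, beh, bfg, bgh, cdi, chi, dgi, efi, ehi, fgi

giving chain groups C_0 ≅ Z^9, C_1 ≅ Z^27, C_2 ≅ Z^18.

Boundary ∂_1: C_1 → C_0 is given by ∂[p,q] = [q] − [p].
The 9×27 boundary matrix has rank 8 and Smith normal form diag(1,1,1,1,1,1,1,1).

The boundary map ∂_2: C_2 → C_1 maps a triangle to the signed sum of its edges. For instance
  ∂cdi = di − ci + cd,
  ∂beh = eh − bh + be.
As a 27×18 matrix over Z this has rank 18, with invariant factors (1,1,1,1,1,1,1,1,1,1,1,1,1,1,1,1,1,2).

Reading off H_k = ker ∂_k / im ∂_{k+1}:

  H_0: rank C_0 − rank ∂_1 = 9 − 8 = 1, and the invariant factors of ∂_1 are all 1, so H_0 ≅ Z.
  H_1: rank ker ∂_1 − rank ∂_2 = (27 − 8) − 18 = 1, and ∂_2 has invariant factor 2 > 1, so H_1 ≅ Z ⊕ Z/2Z.
  H_2: rank ker ∂_2 − rank ∂_3 = (18 − 18) − 0 = 0, and there is no ∂_3, so H_2 ≅ 0.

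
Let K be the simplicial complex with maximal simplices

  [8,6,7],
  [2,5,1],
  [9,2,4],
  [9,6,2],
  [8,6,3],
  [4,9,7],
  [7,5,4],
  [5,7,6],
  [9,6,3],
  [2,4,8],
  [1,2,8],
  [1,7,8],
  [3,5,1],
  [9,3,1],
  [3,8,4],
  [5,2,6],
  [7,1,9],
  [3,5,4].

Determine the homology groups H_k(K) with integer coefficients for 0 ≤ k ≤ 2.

H_0 = Z,  H_1 = Z^2,  H_2 = Z.

We work with the vertex ordering 1 < 2 < 3 < 4 < 5 < 6 < 7 < 8 < 9. The simplices of K, each written with vertices in increasing order, are:

  0-simplices (9): [1], [2], [3], [4], [5], [6], [7], [8], [9]
  1-simplices (27): (27 of them)
  2-simplices (18): [1,2,5], [1,2,8], [1,3,5], [1,3,9], [1,7,8], [1,7,9], [2,4,8], [2,4,9], [2,5,6], [2,6,9], [3,4,5], [3,4,8], [3,6,8], [3,6,9], [4,5,7], [4,7,9], [5,6,7], [6,7,8]

Hence C_0 ≅ Z^9, C_1 ≅ Z^27, C_2 ≅ Z^18.

Boundary ∂_1: C_1 → C_0 maps an edge to its endpoints' difference, ∂[p,q] = q − p.
This gives a 9×27 integer matrix of rank 8; reducing to Smith normal form yields diagonal entries (1,1,1,1,1,1,1,1).

The boundary map ∂_2: C_2 → C_1 acts by ∂[p,q,r] = [q,r] − [p,r] + [p,q]. For instance
  ∂[3,4,5] = [4,5] − [3,5] + [3,4],
  ∂[6,7,8] = [7,8] − [6,8] + [6,7].
As a 27×18 matrix over Z this has rank 17, with invariant factors (1,1,1,1,1,1,1,1,1,1,1,1,1,1,1,1,1).

Computing H_k = (kernel of ∂_k) / (image of ∂_{k+1}):

  H_0: rank C_0 − rank ∂_1 = 9 − 8 = 1, and the invariant factors of ∂_1 are all 1, so H_0 = Z.
  H_1: rank ker ∂_1 − rank ∂_2 = (27 − 8) − 17 = 2, and the invariant factors of ∂_2 are all 1, so H_1 = Z^2.
  H_2: rank ker ∂_2 − rank ∂_3 = (18 − 17) − 0 = 1, and there is no ∂_3, so H_2 = Z.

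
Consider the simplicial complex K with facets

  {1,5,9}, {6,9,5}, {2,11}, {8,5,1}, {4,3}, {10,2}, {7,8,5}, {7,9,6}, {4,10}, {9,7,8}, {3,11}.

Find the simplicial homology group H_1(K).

H_1 ≅ Z^2.

Fix the vertex order 1 < 2 < 3 < 4 < 5 < 6 < 7 < 8 < 9 < 10 < 11 and write every simplex with vertices in increasing order. Then dim K = 2 and the simplices of K are:

  0-simplices (11): [1], [2], [3], [4], [5], [6], [7], [8], [9], [10], [11]
  1-simplices (17): [1,5], [1,8], [1,9], [2,10], [2,11], [3,4], [3,11], [4,10], [5,6], [5,7], [5,8], [5,9], [6,7], [6,9], [7,8], [7,9], [8,9]
  2-simplices (6): [1,5,8], [1,5,9], [5,6,9], [5,7,8], [6,7,9], [7,8,9]

Hence C_0 ≅ Z^11, C_1 ≅ Z^17, C_2 ≅ Z^6.

Boundary ∂_1: C_1 → C_0 maps an edge to its endpoints' difference, ∂[p,q] = q − p.
The resulting 11×17 matrix has rank 9, and its Smith normal form has invariant factors (1,1,1,1,1,1,1,1,1).

∂_2: C_2 → C_1 maps a triangle to the signed sum of its edges. For instance
  ∂[5,6,9] = [6,9] − [5,9] + [5,6],
  ∂[5,7,8] = [7,8] − [5,8] + [5,7].
This gives a 17×6 integer matrix of rank 6; reducing to Smith normal form yields diagonal entries (1,1,1,1,1,1).

Computing H_k = (kernel of ∂_k) / (image of ∂_{k+1}):

  H_1: rank ker ∂_1 − rank ∂_2 = (17 − 9) − 6 = 2, and the invariant factors of ∂_2 are all 1, so H_1 = Z^2.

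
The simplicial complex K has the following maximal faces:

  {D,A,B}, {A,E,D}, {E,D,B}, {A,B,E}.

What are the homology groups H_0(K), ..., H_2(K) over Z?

H_0 = Z,  H_1 = 0,  H_2 = Z.

Fix the vertex order A < B < D < E and write every simplex with vertices in increasing order. Then dim K = 2 and the simplices of K are:

  0-simplices (4): A, B, D, E
  1-simplices (6): AB, AD, AE, BD, BE, DE
  2-simplices (4): ABD, ABE, ADE, BDE

Hence C_0 ≅ Z^4, C_1 ≅ Z^6, C_2 ≅ Z^4.

The boundary map ∂_1: C_1 → C_0 is given by ∂[p,q] = [q] − [p].
The resulting 4×6 matrix has rank 3, and its Smith normal form has invariant factors (1,1,1).

∂_2: C_2 → C_1 acts by ∂[p,q,r] = [q,r] − [p,r] + [p,q]. For instance
  ∂ADE = DE − AE + AD,
  ∂BDE = DE − BE + BD.
The 6×4 boundary matrix has rank 3 and Smith normal form diag(1,1,1).

Reading off H_k = ker ∂_k / im ∂_{k+1}:

  H_0: rank C_0 − rank ∂_1 = 4 − 3 = 1, and the invariant factors of ∂_1 are all 1, so H_0 = Z.
  H_1: rank ker ∂_1 − rank ∂_2 = (6 − 3) − 3 = 0, and the invariant factors of ∂_2 are all 1, so H_1 = 0.
  H_2: rank ker ∂_2 − rank ∂_3 = (4 − 3) − 0 = 1, and there is no ∂_3, so H_2 = Z.

(K is a triangulation of the 2-sphere S^2.)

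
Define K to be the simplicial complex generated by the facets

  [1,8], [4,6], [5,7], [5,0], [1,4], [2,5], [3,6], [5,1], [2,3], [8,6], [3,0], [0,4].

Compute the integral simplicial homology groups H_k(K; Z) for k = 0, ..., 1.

K has 9 vertices, 12 edges.
rank ∂_0 = 0, rank ∂_1 = 8 ⇒ b_0 = 9 − 0 − 8 = 1; all invariant factors of ∂_1 are 1 so no torsion. So H_0 = Z.
rank ∂_1 = 8, rank ∂_2 = 0 ⇒ b_1 = 12 − 8 − 0 = 4. So H_1 = Z^4.

H_0 ≅ Z,  H_1 ≅ Z^4.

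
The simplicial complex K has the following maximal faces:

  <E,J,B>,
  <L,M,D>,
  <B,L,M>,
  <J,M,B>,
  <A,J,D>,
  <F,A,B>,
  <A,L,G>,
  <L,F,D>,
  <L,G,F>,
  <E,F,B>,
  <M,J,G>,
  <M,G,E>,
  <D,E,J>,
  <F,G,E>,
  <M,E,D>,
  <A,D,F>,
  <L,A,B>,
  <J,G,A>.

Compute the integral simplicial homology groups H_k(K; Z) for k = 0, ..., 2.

We work with the vertex ordering A < B < D < E < F < G < J < L < M. The simplices of K, each written with vertices in increasing order, are:

  0-simplices (9): A, B, D, E, F, G, J, L, M
  1-simplices (27): AB, AD, AF, AG, AJ, AL, BE, BF, BJ, BL, BM, DE, DF, DJ, DL, DM, EF, EG, EJ, EM, FG, FL, GJ, GL, GM, JM, LM
  2-simplices (18): ABF, ABL, ADF, ADJ, AGJ, AGL, BEF, BEJ, BJM, BLM, DEJ, DEM, DFL, DLM, EFG, EGM, FGL, GJM

Hence C_0 ≅ Z^9, C_1 ≅ Z^27, C_2 ≅ Z^18.

Boundary ∂_1: C_1 → C_0 is given by ∂[p,q] = [q] − [p].
The resulting 9×27 matrix has rank 8, and its Smith normal form has invariant factors (1,1,1,1,1,1,1,1).

Boundary ∂_2: C_2 → C_1 acts by ∂[p,q,r] = [q,r] − [p,r] + [p,q]. For instance
  ∂AGJ = GJ − AJ + AG,
  ∂DFL = FL − DL + DF.
The resulting 27×18 matrix has rank 18, and its Smith normal form has invariant factors (1,1,1,1,1,1,1,1,1,1,1,1,1,1,1,1,1,2).

Now H_k = ker ∂_k / im ∂_{k+1}, so:

  H_0: rank C_0 − rank ∂_1 = 9 − 8 = 1, and the invariant factors of ∂_1 are all 1, so H_0 ≅ Z.
  H_1: rank ker ∂_1 − rank ∂_2 = (27 − 8) − 18 = 1, and ∂_2 has invariant factor 2 > 1, so H_1 ≅ Z ⊕ Z/2Z.
  H_2: rank ker ∂_2 − rank ∂_3 = (18 − 18) − 0 = 0, and there is no ∂_3, so H_2 ≅ 0.

H_0 = Z,  H_1 = Z ⊕ Z/2Z,  H_2 = 0.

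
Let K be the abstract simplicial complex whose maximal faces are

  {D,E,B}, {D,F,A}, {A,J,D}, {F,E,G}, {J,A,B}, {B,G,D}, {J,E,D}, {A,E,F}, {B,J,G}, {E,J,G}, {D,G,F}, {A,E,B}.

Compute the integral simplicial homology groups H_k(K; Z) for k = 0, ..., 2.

K has 7 vertices, 18 edges, 12 triangles.
rank ∂_0 = 0, rank ∂_1 = 6 ⇒ b_0 = 7 − 0 − 6 = 1; all invariant factors of ∂_1 are 1 so no torsion. So H_0 ≅ Z.
rank ∂_1 = 6, rank ∂_2 = 12 ⇒ b_1 = 18 − 6 − 12 = 0; ∂_2 has invariant factor(s) [2] giving torsion. So H_1 ≅ Z_2.
rank ∂_2 = 12, rank ∂_3 = 0 ⇒ b_2 = 12 − 12 − 0 = 0. So H_2 ≅ 0.

H_0 ≅ Z,  H_1 ≅ Z_2,  H_2 = 0.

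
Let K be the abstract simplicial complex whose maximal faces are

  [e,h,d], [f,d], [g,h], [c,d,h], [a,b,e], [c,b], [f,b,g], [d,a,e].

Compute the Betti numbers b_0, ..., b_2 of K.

b_0 = 1, b_1 = 3, b_2 = 0.

Take the total order a < b < c < d < e < f < g < h on the vertex set. Then K (dimension 2) consists of the simplices:

  0-simplices (8): a, b, c, d, e, f, g, h
  1-simplices (15): ab, ad, ae, bc, be, bf, bg, cd, ch, de, df, dh, eh, fg, gh
  2-simplices (5): abe, ade, bfg, cdh, deh

Hence C_0 ≅ Z^8, C_1 ≅ Z^15, C_2 ≅ Z^5.

Boundary ∂_1: C_1 → C_0 maps an edge to its endpoints' difference, ∂[p,q] = q − p. For instance
  ∂cd = d − c.
This gives a 8×15 integer matrix of rank 7; reducing to Smith normal form yields diagonal entries (1,1,1,1,1,1,1).

The boundary map ∂_2: C_2 → C_1 maps a triangle to the signed sum of its edges. For instance
  ∂ade = de − ae + ad,
  ∂deh = eh − dh + de.
The resulting 15×5 matrix has rank 5, and its Smith normal form has invariant factors (1,1,1,1,1).

Computing H_k = (kernel of ∂_k) / (image of ∂_{k+1}):

  H_0: rank C_0 − rank ∂_1 = 8 − 7 = 1, and the invariant factors of ∂_1 are all 1, so H_0 ≅ Z.
  H_1: rank ker ∂_1 − rank ∂_2 = (15 − 7) − 5 = 3, and the invariant factors of ∂_2 are all 1, so H_1 ≅ Z^3.
  H_2: rank ker ∂_2 − rank ∂_3 = (5 − 5) − 0 = 0, and there is no ∂_3, so H_2 ≅ 0.

Hence the Betti numbers are b_0 = 1, b_1 = 3, b_2 = 0.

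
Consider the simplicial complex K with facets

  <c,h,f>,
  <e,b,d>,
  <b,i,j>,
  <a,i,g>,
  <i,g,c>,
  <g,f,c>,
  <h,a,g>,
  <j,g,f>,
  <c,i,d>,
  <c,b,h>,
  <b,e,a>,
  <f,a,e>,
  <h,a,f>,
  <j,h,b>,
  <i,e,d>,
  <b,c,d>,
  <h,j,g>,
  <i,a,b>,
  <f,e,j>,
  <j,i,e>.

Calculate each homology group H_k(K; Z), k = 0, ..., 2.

Take the total order a < b < c < d < e < f < g < h < i < j on the vertex set. Then K (dimension 2) consists of the simplices:

  0-simplices (10): a, b, c, d, e, f, g, h, i, j
  1-simplices (30): ab, ae, af, ag, ah, ai, bc, bd, be, bh, bi, bj, cd, cf, cg, ch, ci, de, di, ef, ei, ej, fg, fh, fj, gh, gi, gj, hj, ij
  2-simplices (20): abe, abi, aef, afh, agh, agi, bcd, bch, bde, bhj, bij, cdi, cfg, cfh, cgi, dei, efj, eij, fgj, ghj

Hence C_0 ≅ Z^10, C_1 ≅ Z^30, C_2 ≅ Z^20.

Boundary ∂_1: C_1 → C_0 maps an edge to its endpoints' difference, ∂[p,q] = q − p. For instance
  ∂bj = j − b.
This gives a 10×30 integer matrix of rank 9; reducing to Smith normal form yields diagonal entries (1,1,1,1,1,1,1,1,1).

The boundary map ∂_2: C_2 → C_1 sends each 2-simplex [p,q,r] to [q,r] − [p,r] + [p,q]. For instance
  ∂cdi = di − ci + cd,
  ∂aef = ef − af + ae.
The resulting 30×20 matrix has rank 20, and its Smith normal form has invariant factors (1,1,1,1,1,1,1,1,1,1,1,1,1,1,1,1,1,1,1,2).

Now H_k = ker ∂_k / im ∂_{k+1}, so:

  H_0: rank C_0 − rank ∂_1 = 10 − 9 = 1, and the invariant factors of ∂_1 are all 1, so H_0 ≅ Z.
  H_1: rank ker ∂_1 − rank ∂_2 = (30 − 9) − 20 = 1, and ∂_2 has invariant factor 2 > 1, so H_1 ≅ Z ⊕ Z_2.
  H_2: rank ker ∂_2 − rank ∂_3 = (20 − 20) − 0 = 0, and there is no ∂_3, so H_2 ≅ 0.

(K is a triangulation of the Klein bottle.)

H_0 = Z,  H_1 = Z ⊕ Z_2,  H_2 = 0.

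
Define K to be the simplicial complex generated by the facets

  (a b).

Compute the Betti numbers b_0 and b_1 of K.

b_0 = 1, b_1 = 0.

We work with the vertex ordering a < b. The simplices of K, each written with vertices in increasing order, are:

  0-simplices (2): a, b
  1-simplices (1): ab

so the chain groups are C_0 ≅ Z^2, C_1 ≅ Z^1.

The boundary map ∂_1: C_1 → C_0 is given by ∂[p,q] = [q] − [p]. For instance
  ∂ab = b − a.
The 2×1 boundary matrix has rank 1 and Smith normal form diag(1).

Now H_k = ker ∂_k / im ∂_{k+1}, so:

  H_0: rank C_0 − rank ∂_1 = 2 − 1 = 1, and the invariant factors of ∂_1 are all 1, so H_0 = Z.
  H_1: rank ker ∂_1 − rank ∂_2 = (1 − 1) − 0 = 0, and there is no ∂_2, so H_1 = 0.

As a check, the Euler characteristic is 2 − 1 = 1, which agrees with 1 − 0 = 1.

Hence the Betti numbers are b_0 = 1, b_1 = 0.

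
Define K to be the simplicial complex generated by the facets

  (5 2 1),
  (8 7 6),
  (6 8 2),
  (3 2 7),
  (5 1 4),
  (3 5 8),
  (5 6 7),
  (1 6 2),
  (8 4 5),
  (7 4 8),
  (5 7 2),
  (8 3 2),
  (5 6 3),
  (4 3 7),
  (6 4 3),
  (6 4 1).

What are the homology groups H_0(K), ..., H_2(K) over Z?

H_0 = Z,  H_1 = Z^2,  H_2 = Z.

Fix the vertex order 1 < 2 < 3 < 4 < 5 < 6 < 7 < 8 and write every simplex with vertices in increasing order. Then dim K = 2 and the simplices of K are:

  0-simplices (8): [1], [2], [3], [4], [5], [6], [7], [8]
  1-simplices (24): (24 of them)
  2-simplices (16): [1,2,5], [1,2,6], [1,4,5], [1,4,6], [2,3,7], [2,3,8], [2,5,7], [2,6,8], [3,4,6], [3,4,7], [3,5,6], [3,5,8], [4,5,8], [4,7,8], [5,6,7], [6,7,8]

so the chain groups are C_0 ≅ Z^8, C_1 ≅ Z^24, C_2 ≅ Z^16.

The boundary map ∂_1: C_1 → C_0 sends each edge [p,q] (with p < q) to q − p. For instance
  ∂[5,7] = [7] − [5].
As a 8×24 matrix over Z this has rank 7, with invariant factors (1,1,1,1,1,1,1).

Boundary ∂_2: C_2 → C_1 maps a triangle to the signed sum of its edges. For instance
  ∂[6,7,8] = [7,8] − [6,8] + [6,7],
  ∂[4,5,8] = [5,8] − [4,8] + [4,5].
The 24×16 boundary matrix has rank 15 and Smith normal form diag(1,1,1,1,1,1,1,1,1,1,1,1,1,1,1).

Reading off H_k = ker ∂_k / im ∂_{k+1}:

  H_0: rank C_0 − rank ∂_1 = 8 − 7 = 1, and the invariant factors of ∂_1 are all 1, so H_0 = Z.
  H_1: rank ker ∂_1 − rank ∂_2 = (24 − 7) − 15 = 2, and the invariant factors of ∂_2 are all 1, so H_1 = Z^2.
  H_2: rank ker ∂_2 − rank ∂_3 = (16 − 15) − 0 = 1, and there is no ∂_3, so H_2 = Z.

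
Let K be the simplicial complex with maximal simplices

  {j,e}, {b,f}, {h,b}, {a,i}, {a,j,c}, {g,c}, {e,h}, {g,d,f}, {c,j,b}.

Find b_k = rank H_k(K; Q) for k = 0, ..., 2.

b_0 = 1, b_1 = 2, b_2 = 0.

Fix the vertex order a < b < c < d < e < f < g < h < i < j and write every simplex with vertices in increasing order. Then dim K = 2 and the simplices of K are:

  0-simplices (10): a, b, c, d, e, f, g, h, i, j
  1-simplices (14): ac, ai, aj, bc, bf, bh, bj, cg, cj, df, dg, eh, ej, fg
  2-simplices (3): acj, bcj, dfg

so the chain groups are C_0 ≅ Z^10, C_1 ≅ Z^14, C_2 ≅ Z^3.

Boundary ∂_1: C_1 → C_0 maps an edge to its endpoints' difference, ∂[p,q] = q − p.
The 10×14 boundary matrix has rank 9 and Smith normal form diag(1,1,1,1,1,1,1,1,1).

∂_2: C_2 → C_1 maps a triangle to the signed sum of its edges. For instance
  ∂bcj = cj − bj + bc,
  ∂acj = cj − aj + ac.
The 14×3 boundary matrix has rank 3 and Smith normal form diag(1,1,1).

Now H_k = ker ∂_k / im ∂_{k+1}, so:

  H_0: rank C_0 − rank ∂_1 = 10 − 9 = 1, and the invariant factors of ∂_1 are all 1, so H_0 ≅ Z.
  H_1: rank ker ∂_1 − rank ∂_2 = (14 − 9) − 3 = 2, and the invariant factors of ∂_2 are all 1, so H_1 ≅ Z^2.
  H_2: rank ker ∂_2 − rank ∂_3 = (3 − 3) − 0 = 0, and there is no ∂_3, so H_2 ≅ 0.

Hence the Betti numbers are b_0 = 1, b_1 = 2, b_2 = 0.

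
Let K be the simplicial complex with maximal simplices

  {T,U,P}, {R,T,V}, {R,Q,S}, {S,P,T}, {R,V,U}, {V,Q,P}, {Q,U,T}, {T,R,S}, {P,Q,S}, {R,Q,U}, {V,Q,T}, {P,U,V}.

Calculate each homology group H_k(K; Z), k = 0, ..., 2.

H_0 = Z,  H_1 = Z/2Z,  H_2 = 0.

We work with the vertex ordering P < Q < R < S < T < U < V. The simplices of K, each written with vertices in increasing order, are:

  0-simplices (7): P, Q, R, S, T, U, V
  1-simplices (18): PQ, PS, PT, PU, PV, QR, QS, QT, QU, QV, RS, RT, RU, RV, ST, TU, TV, UV
  2-simplices (12): PQS, PQV, PST, PTU, PUV, QRS, QRU, QTU, QTV, RST, RTV, RUV

giving chain groups C_0 ≅ Z^7, C_1 ≅ Z^18, C_2 ≅ Z^12.

Boundary ∂_1: C_1 → C_0 maps an edge to its endpoints' difference, ∂[p,q] = q − p. For instance
  ∂PQ = Q − P.
The resulting 7×18 matrix has rank 6, and its Smith normal form has invariant factors (1,1,1,1,1,1).

The boundary map ∂_2: C_2 → C_1 sends each 2-simplex [p,q,r] to [q,r] − [p,r] + [p,q]. For instance
  ∂PQV = QV − PV + PQ,
  ∂QTU = TU − QU + QT.
This gives a 18×12 integer matrix of rank 12; reducing to Smith normal form yields diagonal entries (1,1,1,1,1,1,1,1,1,1,1,2).

Computing H_k = (kernel of ∂_k) / (image of ∂_{k+1}):

  H_0: rank C_0 − rank ∂_1 = 7 − 6 = 1, and the invariant factors of ∂_1 are all 1, so H_0 ≅ Z.
  H_1: rank ker ∂_1 − rank ∂_2 = (18 − 6) − 12 = 0, and ∂_2 has invariant factor 2 > 1, so H_1 ≅ Z/2Z.
  H_2: rank ker ∂_2 − rank ∂_3 = (12 − 12) − 0 = 0, and there is no ∂_3, so H_2 ≅ 0.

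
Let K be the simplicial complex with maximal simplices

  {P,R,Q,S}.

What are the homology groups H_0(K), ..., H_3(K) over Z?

H_0 = Z,  H_1 = 0,  H_2 = 0,  H_3 = 0.

Take the total order P < Q < R < S on the vertex set. Then K (dimension 3) consists of the simplices:

  0-simplices (4): P, Q, R, S
  1-simplices (6): PQ, PR, PS, QR, QS, RS
  2-simplices (4): PQR, PQS, PRS, QRS
  3-simplices (1): PQRS

giving chain groups C_0 ≅ Z^4, C_1 ≅ Z^6, C_2 ≅ Z^4, C_3 ≅ Z^1.

∂_1: C_1 → C_0 maps an edge to its endpoints' difference, ∂[p,q] = q − p. For instance
  ∂PS = S − P.
As a 4×6 matrix over Z this has rank 3, with invariant factors (1,1,1).

∂_2: C_2 → C_1 acts by ∂[p,q,r] = [q,r] − [p,r] + [p,q]. For instance
  ∂PRS = RS − PS + PR,
  ∂PQS = QS − PS + PQ.
This gives a 6×4 integer matrix of rank 3; reducing to Smith normal form yields diagonal entries (1,1,1).

Boundary ∂_3: C_3 → C_2 sends each 3-simplex σ to the alternating sum Σ_i (−1)^i (σ with its i-th vertex removed). For instance
  ∂PQRS = QRS − PRS + PQS − PQR.
This gives a 4×1 integer matrix of rank 1; reducing to Smith normal form yields diagonal entries (1).

Now H_k = ker ∂_k / im ∂_{k+1}, so:

  H_0: rank C_0 − rank ∂_1 = 4 − 3 = 1, and the invariant factors of ∂_1 are all 1, so H_0 = Z.
  H_1: rank ker ∂_1 − rank ∂_2 = (6 − 3) − 3 = 0, and the invariant factors of ∂_2 are all 1, so H_1 = 0.
  H_2: rank ker ∂_2 − rank ∂_3 = (4 − 3) − 1 = 0, and the invariant factors of ∂_3 are all 1, so H_2 = 0.
  H_3: rank ker ∂_3 − rank ∂_4 = (1 − 1) − 0 = 0, and there is no ∂_4, so H_3 = 0.

(K is a triangulation of the 3-simplex.)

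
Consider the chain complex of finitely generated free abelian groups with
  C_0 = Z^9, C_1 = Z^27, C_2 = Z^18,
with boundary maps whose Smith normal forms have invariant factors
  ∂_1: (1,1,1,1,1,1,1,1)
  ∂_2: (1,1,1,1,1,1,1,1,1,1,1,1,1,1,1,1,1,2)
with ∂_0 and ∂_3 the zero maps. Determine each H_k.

H_0 = Z,  H_1 = Z ⊕ Z/2,  H_2 = 0.

H_0: b_0 = 9 − 0 − 8 = 1; torsion from ∂_1 factors > 1: none. So H_0 = Z.
H_1: b_1 = 27 − 8 − 18 = 1; torsion from ∂_2 factors > 1: [2]. So H_1 = Z ⊕ Z/2.
H_2: b_2 = 18 − 18 − 0 = 0; torsion from ∂_3 factors > 1: none. So H_2 = 0.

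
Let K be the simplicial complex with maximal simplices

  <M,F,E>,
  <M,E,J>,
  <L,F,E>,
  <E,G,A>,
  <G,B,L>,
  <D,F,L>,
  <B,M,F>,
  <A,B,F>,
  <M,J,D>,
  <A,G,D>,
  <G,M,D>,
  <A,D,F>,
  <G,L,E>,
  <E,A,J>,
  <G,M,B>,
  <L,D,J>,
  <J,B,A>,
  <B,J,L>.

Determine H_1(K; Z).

H_1 ≅ Z^2.

K has 9 vertices, 27 edges, 18 triangles.
rank ∂_1 = 8, rank ∂_2 = 17 ⇒ b_1 = 27 − 8 − 17 = 2; all invariant factors of ∂_2 are 1 so no torsion. So H_1 ≅ Z^2.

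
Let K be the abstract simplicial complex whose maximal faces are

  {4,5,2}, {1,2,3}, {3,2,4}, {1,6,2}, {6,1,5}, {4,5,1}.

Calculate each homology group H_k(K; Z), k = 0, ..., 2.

We work with the vertex ordering 1 < 2 < 3 < 4 < 5 < 6. The simplices of K, each written with vertices in increasing order, are:

  0-simplices (6): [1], [2], [3], [4], [5], [6]
  1-simplices (12): [1,2], [1,3], [1,4], [1,5], [1,6], [2,3], [2,4], [2,5], [2,6], [3,4], [4,5], [5,6]
  2-simplices (6): [1,2,3], [1,2,6], [1,4,5], [1,5,6], [2,3,4], [2,4,5]

Hence C_0 ≅ Z^6, C_1 ≅ Z^12, C_2 ≅ Z^6.

∂_1: C_1 → C_0 sends each edge [p,q] (with p < q) to q − p. For instance
  ∂[1,5] = [5] − [1].
The 6×12 boundary matrix has rank 5 and Smith normal form diag(1,1,1,1,1).

Boundary ∂_2: C_2 → C_1 acts by ∂[p,q,r] = [q,r] − [p,r] + [p,q]. For instance
  ∂[1,2,3] = [2,3] − [1,3] + [1,2],
  ∂[1,5,6] = [5,6] − [1,6] + [1,5].
As a 12×6 matrix over Z this has rank 6, with invariant factors (1,1,1,1,1,1).

Reading off H_k = ker ∂_k / im ∂_{k+1}:

  H_0: rank C_0 − rank ∂_1 = 6 − 5 = 1, and the invariant factors of ∂_1 are all 1, so H_0 = Z.
  H_1: rank ker ∂_1 − rank ∂_2 = (12 − 5) − 6 = 1, and the invariant factors of ∂_2 are all 1, so H_1 = Z.
  H_2: rank ker ∂_2 − rank ∂_3 = (6 − 6) − 0 = 0, and there is no ∂_3, so H_2 = 0.

H_0 = Z,  H_1 = Z,  H_2 = 0.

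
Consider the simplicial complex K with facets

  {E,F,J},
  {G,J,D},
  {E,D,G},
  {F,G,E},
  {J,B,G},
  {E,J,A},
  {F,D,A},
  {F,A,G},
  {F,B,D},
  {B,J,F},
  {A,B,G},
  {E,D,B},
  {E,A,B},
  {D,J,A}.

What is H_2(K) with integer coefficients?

Take the total order A < B < D < E < F < G < J on the vertex set. Then K (dimension 2) consists of the simplices:

  0-simplices (7): A, B, D, E, F, G, J
  1-simplices (21): AB, AD, AE, AF, AG, AJ, BD, BE, BF, BG, BJ, DE, DF, DG, DJ, EF, EG, EJ, FG, FJ, GJ
  2-simplices (14): ABE, ABG, ADF, ADJ, AEJ, AFG, BDE, BDF, BFJ, BGJ, DEG, DGJ, EFG, EFJ

Hence C_0 ≅ Z^7, C_1 ≅ Z^21, C_2 ≅ Z^14.

Boundary ∂_1: C_1 → C_0 maps an edge to its endpoints' difference, ∂[p,q] = q − p. For instance
  ∂FG = G − F.
The resulting 7×21 matrix has rank 6, and its Smith normal form has invariant factors (1,1,1,1,1,1).

∂_2: C_2 → C_1 acts by ∂[p,q,r] = [q,r] − [p,r] + [p,q]. For instance
  ∂ADJ = DJ − AJ + AD,
  ∂EFJ = FJ − EJ + EF.
As a 21×14 matrix over Z this has rank 13, with invariant factors (1,1,1,1,1,1,1,1,1,1,1,1,1).

Now H_k = ker ∂_k / im ∂_{k+1}, so:

  H_2: rank ker ∂_2 − rank ∂_3 = (14 − 13) − 0 = 1, and there is no ∂_3, so H_2 = Z.

H_2 = Z.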